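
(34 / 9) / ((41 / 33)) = 374 / 123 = 3.04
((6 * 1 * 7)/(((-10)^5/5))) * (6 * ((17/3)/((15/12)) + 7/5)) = -1869/25000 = -0.07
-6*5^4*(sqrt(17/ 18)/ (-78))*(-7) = -4375*sqrt(34)/ 78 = -327.06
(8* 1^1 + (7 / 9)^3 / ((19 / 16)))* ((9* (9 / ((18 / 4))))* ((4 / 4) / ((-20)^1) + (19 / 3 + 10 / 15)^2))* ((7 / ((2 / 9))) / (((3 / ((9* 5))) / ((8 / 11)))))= 144904816 / 57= 2542189.75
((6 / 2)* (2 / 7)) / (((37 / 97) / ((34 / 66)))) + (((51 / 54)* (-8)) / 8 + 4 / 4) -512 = -26194171 / 51282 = -510.79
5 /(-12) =-5 /12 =-0.42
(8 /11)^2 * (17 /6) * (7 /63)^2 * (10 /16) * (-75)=-8500 /9801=-0.87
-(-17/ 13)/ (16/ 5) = 85/ 208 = 0.41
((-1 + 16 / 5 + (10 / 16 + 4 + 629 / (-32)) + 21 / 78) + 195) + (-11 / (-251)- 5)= 92659701 / 522080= 177.48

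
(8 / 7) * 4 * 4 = 128 / 7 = 18.29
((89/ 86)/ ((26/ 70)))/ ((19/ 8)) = 1.17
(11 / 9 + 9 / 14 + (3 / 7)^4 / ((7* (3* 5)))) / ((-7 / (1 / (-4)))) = 2821661 / 42353640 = 0.07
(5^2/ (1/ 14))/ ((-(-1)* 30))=35/ 3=11.67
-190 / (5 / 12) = -456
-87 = -87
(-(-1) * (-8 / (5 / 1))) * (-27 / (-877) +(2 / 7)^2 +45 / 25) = -3287296 / 1074325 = -3.06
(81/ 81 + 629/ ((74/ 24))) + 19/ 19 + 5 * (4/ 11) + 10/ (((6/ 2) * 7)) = 48116/ 231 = 208.29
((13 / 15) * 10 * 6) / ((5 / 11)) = 572 / 5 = 114.40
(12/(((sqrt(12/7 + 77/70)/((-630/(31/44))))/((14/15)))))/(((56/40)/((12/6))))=-8528.40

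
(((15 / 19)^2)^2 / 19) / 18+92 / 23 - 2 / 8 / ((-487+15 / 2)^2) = 18222937888779 / 4554442408838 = 4.00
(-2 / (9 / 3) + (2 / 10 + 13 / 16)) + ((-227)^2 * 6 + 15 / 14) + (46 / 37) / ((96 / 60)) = 19218392237 / 62160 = 309176.19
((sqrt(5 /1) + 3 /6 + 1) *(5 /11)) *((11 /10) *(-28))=-14 *sqrt(5) -21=-52.30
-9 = -9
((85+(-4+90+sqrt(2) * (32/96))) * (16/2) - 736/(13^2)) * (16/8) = 16 * sqrt(2)/3+460912/169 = 2734.83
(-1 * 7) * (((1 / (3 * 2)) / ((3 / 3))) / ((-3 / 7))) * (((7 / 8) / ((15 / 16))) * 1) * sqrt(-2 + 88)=343 * sqrt(86) / 135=23.56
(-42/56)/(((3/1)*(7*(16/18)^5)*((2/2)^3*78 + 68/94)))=-2775303/3394764800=-0.00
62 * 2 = 124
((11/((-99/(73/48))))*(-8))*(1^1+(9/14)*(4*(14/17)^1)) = 3869/918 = 4.21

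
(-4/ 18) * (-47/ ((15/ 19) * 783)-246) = 5780326/ 105705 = 54.68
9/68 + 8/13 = 661/884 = 0.75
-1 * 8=-8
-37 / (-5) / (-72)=-37 / 360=-0.10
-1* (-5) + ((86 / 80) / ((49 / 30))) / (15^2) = 73543 / 14700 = 5.00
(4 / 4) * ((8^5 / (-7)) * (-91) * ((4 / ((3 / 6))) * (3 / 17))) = 10223616 / 17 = 601389.18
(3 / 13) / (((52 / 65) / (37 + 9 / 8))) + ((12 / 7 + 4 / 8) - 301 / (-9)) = 1222769 / 26208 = 46.66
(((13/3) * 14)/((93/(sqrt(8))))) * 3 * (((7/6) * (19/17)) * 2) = 48412 * sqrt(2)/4743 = 14.43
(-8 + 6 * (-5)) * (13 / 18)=-247 / 9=-27.44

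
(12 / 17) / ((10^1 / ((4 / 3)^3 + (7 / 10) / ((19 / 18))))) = 15562 / 72675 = 0.21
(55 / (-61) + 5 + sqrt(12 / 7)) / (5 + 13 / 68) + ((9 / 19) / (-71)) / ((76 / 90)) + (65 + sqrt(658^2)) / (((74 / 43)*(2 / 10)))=136*sqrt(21) / 2471 + 42911966087365 / 20420755951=2101.64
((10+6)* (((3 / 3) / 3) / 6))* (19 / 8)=19 / 9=2.11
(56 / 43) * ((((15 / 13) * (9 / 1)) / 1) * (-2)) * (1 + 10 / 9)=-31920 / 559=-57.10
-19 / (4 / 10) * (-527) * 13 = 650845 / 2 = 325422.50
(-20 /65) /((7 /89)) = -356 /91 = -3.91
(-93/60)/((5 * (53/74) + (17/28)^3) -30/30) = -0.55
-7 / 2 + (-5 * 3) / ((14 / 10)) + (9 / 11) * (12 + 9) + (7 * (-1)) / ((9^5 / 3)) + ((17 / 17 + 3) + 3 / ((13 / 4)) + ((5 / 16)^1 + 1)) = 2901103039 / 315242928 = 9.20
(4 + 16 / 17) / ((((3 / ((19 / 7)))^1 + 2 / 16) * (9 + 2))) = 0.37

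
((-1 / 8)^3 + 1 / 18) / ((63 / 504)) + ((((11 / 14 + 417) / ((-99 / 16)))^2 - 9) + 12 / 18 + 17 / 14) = 139921810471 / 30735936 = 4552.38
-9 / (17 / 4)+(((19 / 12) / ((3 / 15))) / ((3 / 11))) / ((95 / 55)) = 8989 / 612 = 14.69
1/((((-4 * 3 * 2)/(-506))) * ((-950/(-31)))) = 7843/11400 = 0.69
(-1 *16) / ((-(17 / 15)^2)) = 3600 / 289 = 12.46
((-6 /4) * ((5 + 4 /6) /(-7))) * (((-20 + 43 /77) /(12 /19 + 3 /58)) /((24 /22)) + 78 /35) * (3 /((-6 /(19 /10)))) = 58014353 /2108400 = 27.52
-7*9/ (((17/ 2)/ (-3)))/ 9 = 42/ 17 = 2.47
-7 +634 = 627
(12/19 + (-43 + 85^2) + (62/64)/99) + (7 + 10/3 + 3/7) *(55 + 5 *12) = 3547826203/421344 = 8420.26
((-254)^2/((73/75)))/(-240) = -276.18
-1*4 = -4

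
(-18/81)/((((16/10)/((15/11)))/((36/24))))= -25/88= -0.28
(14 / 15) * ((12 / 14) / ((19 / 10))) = 8 / 19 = 0.42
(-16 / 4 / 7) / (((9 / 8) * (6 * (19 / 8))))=-128 / 3591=-0.04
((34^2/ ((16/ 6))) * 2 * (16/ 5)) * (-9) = -124848/ 5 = -24969.60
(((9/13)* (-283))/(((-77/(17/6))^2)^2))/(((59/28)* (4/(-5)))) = 118182215/554654724624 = 0.00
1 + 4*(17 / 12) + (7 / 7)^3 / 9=61 / 9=6.78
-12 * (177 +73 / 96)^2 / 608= -291214225 / 466944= -623.66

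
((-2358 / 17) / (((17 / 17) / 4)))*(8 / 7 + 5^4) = -41340456 / 119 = -347398.79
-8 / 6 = -4 / 3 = -1.33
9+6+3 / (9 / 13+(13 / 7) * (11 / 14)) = 44937 / 2741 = 16.39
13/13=1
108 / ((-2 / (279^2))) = -4203414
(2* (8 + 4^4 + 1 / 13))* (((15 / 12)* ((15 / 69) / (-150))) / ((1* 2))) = -3433 / 7176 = -0.48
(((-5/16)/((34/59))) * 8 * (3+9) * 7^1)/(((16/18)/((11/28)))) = -87615/544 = -161.06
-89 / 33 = -2.70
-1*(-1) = 1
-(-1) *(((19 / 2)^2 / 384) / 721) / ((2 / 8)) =361 / 276864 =0.00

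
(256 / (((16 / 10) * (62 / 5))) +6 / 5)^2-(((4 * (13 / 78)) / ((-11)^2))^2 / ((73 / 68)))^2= 442152958838157178724 / 2222980313910075225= 198.90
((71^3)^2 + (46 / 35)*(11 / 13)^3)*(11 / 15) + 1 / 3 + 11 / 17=614000246378121059 / 6536075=93940208210.30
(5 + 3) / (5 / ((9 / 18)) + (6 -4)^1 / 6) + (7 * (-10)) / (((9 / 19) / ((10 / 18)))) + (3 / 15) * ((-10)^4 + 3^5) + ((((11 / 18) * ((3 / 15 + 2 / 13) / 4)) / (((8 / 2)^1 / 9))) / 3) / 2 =20549898737 / 10445760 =1967.30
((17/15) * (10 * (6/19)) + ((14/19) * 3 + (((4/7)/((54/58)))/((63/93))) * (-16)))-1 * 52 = -60.71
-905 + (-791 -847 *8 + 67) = -8405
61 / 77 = 0.79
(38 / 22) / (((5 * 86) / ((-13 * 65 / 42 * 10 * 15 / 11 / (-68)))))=80275 / 4953256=0.02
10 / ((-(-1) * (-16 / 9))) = -45 / 8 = -5.62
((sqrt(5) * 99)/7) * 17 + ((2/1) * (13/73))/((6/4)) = 537.85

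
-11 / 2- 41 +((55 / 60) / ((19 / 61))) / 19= -200767 / 4332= -46.35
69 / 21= 23 / 7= 3.29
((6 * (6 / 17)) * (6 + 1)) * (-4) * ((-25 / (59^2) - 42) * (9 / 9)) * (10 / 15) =98264544 / 59177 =1660.52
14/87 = 0.16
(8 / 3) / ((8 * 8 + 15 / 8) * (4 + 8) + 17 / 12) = 32 / 9503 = 0.00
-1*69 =-69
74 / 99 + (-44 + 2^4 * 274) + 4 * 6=432110 / 99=4364.75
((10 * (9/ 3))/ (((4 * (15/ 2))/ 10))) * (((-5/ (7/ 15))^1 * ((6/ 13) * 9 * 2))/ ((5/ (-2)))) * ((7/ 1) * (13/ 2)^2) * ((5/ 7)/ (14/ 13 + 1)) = 36214.29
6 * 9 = 54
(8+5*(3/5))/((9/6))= 22/3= 7.33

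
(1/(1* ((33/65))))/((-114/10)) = -325/1881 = -0.17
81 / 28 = 2.89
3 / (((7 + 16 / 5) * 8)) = 5 / 136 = 0.04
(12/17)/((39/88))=352/221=1.59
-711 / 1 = -711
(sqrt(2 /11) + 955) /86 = sqrt(22) /946 + 955 /86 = 11.11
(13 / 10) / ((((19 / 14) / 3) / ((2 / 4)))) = 273 / 190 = 1.44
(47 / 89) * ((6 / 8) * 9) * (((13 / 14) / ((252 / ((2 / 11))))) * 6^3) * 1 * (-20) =-494910 / 47971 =-10.32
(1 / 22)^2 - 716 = -346543 / 484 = -716.00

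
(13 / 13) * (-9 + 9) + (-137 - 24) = -161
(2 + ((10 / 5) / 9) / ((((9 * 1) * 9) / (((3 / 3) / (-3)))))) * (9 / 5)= 4372 / 1215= 3.60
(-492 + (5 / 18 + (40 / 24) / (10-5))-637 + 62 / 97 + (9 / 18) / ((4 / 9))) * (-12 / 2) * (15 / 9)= 39341735 / 3492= 11266.25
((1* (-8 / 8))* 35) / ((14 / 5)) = -25 / 2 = -12.50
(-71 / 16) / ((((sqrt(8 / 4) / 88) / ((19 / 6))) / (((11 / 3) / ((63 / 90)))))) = -816145 * sqrt(2) / 252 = -4580.17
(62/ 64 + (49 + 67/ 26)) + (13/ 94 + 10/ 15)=3129335/ 58656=53.35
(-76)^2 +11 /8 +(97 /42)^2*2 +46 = 20582503 /3528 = 5834.04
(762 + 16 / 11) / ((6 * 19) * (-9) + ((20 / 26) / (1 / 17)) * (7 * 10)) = -6.90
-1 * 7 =-7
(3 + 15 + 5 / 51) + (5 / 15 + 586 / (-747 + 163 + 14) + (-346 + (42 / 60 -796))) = -10890559 / 9690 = -1123.90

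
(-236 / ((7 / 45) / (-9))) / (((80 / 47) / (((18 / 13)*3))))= 6064551 / 182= 33321.71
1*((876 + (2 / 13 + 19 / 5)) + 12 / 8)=881.45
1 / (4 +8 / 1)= 1 / 12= 0.08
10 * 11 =110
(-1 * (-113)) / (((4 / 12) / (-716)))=-242724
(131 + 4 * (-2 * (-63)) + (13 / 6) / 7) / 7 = 90.76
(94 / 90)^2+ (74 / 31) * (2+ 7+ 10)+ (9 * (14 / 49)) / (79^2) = 127376214073 / 2742451425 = 46.45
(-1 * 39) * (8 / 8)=-39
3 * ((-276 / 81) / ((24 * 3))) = -23 / 162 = -0.14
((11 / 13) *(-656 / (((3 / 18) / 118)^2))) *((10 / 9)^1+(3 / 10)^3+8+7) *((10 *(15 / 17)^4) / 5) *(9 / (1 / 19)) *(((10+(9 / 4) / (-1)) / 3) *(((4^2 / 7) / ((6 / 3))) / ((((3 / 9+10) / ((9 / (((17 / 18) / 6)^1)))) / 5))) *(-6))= 8420276614702231065600 / 18458141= 456182267472235.21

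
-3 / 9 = -1 / 3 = -0.33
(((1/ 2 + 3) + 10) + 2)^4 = 923521/ 16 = 57720.06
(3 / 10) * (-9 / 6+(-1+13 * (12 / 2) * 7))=3261 / 20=163.05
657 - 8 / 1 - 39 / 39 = 648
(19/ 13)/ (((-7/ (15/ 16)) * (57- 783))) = 95/ 352352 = 0.00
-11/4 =-2.75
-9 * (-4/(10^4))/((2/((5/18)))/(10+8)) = 9/1000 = 0.01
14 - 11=3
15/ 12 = 5/ 4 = 1.25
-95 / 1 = -95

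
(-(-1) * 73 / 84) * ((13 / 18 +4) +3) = 10147 / 1512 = 6.71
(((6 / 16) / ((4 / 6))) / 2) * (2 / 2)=9 / 32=0.28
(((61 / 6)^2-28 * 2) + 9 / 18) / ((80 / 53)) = 91319 / 2880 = 31.71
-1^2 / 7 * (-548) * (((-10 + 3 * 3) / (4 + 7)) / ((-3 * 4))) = 137 / 231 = 0.59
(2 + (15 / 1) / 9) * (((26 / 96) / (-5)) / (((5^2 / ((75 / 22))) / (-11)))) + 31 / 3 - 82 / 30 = 3791 / 480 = 7.90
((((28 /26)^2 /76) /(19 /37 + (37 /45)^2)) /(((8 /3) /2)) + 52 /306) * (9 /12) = 0.13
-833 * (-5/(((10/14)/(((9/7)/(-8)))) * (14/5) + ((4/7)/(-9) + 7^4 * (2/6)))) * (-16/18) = -233240/49633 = -4.70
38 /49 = 0.78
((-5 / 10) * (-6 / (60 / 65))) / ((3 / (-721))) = -9373 / 12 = -781.08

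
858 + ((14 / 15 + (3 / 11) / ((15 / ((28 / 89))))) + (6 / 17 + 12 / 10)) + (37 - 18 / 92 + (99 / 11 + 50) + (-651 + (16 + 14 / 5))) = 744363089 / 2296734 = 324.10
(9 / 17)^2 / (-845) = -81 / 244205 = -0.00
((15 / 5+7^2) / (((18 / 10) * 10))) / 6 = 13 / 27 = 0.48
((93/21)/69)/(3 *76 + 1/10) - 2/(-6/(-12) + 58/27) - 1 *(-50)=7758377696/157546389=49.25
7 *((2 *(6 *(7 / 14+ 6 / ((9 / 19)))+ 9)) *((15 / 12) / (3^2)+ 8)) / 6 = 45122 / 27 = 1671.19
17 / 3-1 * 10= -13 / 3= -4.33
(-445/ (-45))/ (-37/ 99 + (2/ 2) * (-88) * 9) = -979/ 78445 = -0.01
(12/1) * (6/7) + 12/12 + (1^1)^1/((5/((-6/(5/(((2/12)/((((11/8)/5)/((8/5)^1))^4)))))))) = -88524537/2562175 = -34.55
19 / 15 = 1.27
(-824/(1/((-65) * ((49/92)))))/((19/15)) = 9841650/437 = 22520.94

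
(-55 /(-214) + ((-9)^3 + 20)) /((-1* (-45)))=-15.75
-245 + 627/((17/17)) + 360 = 742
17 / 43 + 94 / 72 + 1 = 4181 / 1548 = 2.70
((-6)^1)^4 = 1296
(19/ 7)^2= 361/ 49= 7.37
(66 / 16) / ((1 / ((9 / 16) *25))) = 7425 / 128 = 58.01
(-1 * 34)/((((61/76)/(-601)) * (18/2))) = 1552984/549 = 2828.75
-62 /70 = -31 /35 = -0.89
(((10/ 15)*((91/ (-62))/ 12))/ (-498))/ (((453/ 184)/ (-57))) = -39767/ 10490121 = -0.00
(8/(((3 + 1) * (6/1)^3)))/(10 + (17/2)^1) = 0.00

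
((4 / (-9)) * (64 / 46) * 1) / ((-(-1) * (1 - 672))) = 128 / 138897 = 0.00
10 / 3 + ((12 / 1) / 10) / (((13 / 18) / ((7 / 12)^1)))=839 / 195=4.30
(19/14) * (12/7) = 114/49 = 2.33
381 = 381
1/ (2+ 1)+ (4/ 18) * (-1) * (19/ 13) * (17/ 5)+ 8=4229/ 585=7.23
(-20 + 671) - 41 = 610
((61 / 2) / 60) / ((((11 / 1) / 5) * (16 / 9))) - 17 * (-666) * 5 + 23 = 79739447 / 1408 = 56633.13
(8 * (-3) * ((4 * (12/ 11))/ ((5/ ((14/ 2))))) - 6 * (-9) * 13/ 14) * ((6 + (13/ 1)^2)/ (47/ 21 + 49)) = -329.50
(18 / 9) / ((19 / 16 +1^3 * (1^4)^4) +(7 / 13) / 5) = 2080 / 2387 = 0.87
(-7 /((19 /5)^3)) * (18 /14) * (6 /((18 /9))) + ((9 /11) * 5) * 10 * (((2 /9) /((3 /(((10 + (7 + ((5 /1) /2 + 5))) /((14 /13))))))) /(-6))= -16272475 /1358082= -11.98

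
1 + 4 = 5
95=95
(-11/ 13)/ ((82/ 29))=-319/ 1066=-0.30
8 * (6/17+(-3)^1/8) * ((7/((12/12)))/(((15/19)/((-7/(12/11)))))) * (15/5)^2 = 30723/340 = 90.36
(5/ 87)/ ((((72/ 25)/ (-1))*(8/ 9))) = -125/ 5568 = -0.02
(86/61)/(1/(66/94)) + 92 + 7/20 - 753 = -37824911/57340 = -659.66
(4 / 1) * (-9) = -36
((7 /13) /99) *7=0.04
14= 14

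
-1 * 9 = -9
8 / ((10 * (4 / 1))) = 1 / 5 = 0.20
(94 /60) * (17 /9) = 799 /270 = 2.96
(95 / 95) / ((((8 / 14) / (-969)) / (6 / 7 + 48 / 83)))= -404073 / 166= -2434.17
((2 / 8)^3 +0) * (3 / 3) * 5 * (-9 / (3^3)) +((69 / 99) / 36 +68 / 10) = 645637 / 95040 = 6.79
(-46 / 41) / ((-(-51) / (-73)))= 3358 / 2091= 1.61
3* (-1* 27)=-81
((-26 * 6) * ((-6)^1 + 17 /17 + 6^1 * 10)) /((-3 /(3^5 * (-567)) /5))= -1970268300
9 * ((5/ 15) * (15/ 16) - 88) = -12627/ 16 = -789.19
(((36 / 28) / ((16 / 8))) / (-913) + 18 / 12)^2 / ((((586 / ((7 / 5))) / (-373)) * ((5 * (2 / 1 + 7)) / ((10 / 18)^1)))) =-1902605114 / 76934250855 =-0.02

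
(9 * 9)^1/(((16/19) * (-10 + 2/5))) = -2565/256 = -10.02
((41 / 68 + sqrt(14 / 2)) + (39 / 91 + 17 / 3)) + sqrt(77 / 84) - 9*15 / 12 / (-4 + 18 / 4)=-22565 / 1428 + sqrt(33) / 6 + sqrt(7)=-12.20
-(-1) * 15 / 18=5 / 6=0.83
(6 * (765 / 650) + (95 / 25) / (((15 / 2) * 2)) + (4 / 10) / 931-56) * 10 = -88384636 / 181545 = -486.85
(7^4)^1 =2401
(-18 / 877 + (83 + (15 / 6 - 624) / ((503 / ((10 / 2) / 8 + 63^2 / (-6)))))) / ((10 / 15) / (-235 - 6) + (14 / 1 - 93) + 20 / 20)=-4590394933803 / 398048382016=-11.53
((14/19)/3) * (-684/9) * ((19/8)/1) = -133/3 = -44.33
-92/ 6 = -46/ 3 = -15.33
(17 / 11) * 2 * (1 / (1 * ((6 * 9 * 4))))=17 / 1188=0.01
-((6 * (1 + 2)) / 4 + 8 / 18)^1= -89 / 18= -4.94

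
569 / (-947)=-569 / 947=-0.60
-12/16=-3/4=-0.75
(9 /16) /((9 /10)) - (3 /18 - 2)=2.46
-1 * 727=-727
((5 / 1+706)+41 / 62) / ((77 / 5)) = 220615 / 4774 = 46.21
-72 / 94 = -36 / 47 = -0.77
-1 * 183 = -183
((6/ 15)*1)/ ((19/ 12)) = 24/ 95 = 0.25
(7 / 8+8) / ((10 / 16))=71 / 5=14.20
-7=-7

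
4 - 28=-24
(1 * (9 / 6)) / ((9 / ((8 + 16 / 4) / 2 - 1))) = 5 / 6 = 0.83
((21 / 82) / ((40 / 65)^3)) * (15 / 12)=230685 / 167936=1.37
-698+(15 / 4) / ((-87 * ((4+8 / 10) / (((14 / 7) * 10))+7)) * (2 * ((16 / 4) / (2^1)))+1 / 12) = -698.00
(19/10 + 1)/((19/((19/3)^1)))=29/30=0.97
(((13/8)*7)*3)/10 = 273/80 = 3.41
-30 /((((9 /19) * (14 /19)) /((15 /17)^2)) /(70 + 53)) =-16651125 /2023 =-8230.91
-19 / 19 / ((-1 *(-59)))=-0.02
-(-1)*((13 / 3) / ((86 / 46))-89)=-11182 / 129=-86.68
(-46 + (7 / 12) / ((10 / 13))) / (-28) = 5429 / 3360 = 1.62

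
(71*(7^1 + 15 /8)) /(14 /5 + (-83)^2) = 25205 /275672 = 0.09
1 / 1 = 1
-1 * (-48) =48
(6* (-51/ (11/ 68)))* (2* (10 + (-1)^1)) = -374544/ 11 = -34049.45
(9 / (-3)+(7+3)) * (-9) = -63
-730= -730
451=451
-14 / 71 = -0.20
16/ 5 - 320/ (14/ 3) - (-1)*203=4817/ 35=137.63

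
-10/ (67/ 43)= -430/ 67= -6.42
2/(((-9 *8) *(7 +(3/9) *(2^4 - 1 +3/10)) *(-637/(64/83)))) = 160/57576519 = 0.00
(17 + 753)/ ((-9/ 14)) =-10780/ 9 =-1197.78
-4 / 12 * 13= -13 / 3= -4.33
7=7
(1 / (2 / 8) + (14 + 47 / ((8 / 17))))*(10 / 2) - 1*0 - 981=-3133 / 8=-391.62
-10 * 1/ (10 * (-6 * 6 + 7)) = 1/ 29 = 0.03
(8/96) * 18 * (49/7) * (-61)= -1281/2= -640.50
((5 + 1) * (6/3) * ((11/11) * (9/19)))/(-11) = -108/209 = -0.52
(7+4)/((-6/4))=-22/3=-7.33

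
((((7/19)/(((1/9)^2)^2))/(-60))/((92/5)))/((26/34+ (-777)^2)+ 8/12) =-0.00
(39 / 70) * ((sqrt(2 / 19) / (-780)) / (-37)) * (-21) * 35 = -21 * sqrt(38) / 28120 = -0.00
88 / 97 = 0.91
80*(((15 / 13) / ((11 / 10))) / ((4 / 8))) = 24000 / 143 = 167.83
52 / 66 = 26 / 33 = 0.79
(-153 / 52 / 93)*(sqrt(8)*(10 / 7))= -255*sqrt(2) / 2821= -0.13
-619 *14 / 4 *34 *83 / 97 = -6113863 / 97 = -63029.52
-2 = -2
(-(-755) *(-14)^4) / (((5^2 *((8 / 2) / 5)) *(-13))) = -1450204 / 13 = -111554.15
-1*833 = -833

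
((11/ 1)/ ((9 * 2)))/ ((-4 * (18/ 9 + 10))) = -11/ 864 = -0.01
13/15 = 0.87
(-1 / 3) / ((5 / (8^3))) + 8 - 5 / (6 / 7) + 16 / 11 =-10069 / 330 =-30.51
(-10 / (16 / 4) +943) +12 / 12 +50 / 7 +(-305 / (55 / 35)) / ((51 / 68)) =318713 / 462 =689.85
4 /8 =1 /2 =0.50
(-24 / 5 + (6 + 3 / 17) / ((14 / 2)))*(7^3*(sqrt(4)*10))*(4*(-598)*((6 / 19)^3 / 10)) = 118027518336 / 583015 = 202443.36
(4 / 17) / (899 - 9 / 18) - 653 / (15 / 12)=-79793948 / 152745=-522.40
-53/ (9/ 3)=-53/ 3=-17.67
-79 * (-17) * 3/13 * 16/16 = 4029/13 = 309.92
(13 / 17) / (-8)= -13 / 136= -0.10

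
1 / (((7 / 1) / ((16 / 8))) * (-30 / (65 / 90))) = -13 / 1890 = -0.01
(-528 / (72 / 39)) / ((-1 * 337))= 286 / 337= 0.85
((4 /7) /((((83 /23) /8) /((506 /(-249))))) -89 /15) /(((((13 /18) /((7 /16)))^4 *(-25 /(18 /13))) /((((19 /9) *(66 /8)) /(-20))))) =-222648324767253 /4029577809920000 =-0.06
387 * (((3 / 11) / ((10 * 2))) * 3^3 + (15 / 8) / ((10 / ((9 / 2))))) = 825471 / 1760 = 469.02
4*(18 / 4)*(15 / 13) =270 / 13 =20.77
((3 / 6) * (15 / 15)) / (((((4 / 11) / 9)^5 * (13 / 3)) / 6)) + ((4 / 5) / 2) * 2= 427945575703 / 66560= 6429470.79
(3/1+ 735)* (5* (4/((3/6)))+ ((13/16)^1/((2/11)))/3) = 489909/16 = 30619.31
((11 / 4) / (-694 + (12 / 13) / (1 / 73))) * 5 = -715 / 32584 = -0.02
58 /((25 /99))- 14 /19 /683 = 74513584 /324425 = 229.68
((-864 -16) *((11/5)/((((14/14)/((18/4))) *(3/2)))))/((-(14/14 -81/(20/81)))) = -116160/6541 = -17.76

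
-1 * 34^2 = -1156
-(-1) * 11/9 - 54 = -475/9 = -52.78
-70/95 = -14/19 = -0.74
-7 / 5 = -1.40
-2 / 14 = -1 / 7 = -0.14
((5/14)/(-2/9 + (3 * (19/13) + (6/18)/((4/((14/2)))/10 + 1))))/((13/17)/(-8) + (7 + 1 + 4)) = 367965/54919718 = 0.01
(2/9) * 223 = 446/9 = 49.56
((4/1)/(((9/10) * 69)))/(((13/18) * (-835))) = -16/149799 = -0.00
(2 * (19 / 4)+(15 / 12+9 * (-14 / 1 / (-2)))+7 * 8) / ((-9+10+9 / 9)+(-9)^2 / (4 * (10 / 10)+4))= 1038 / 97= 10.70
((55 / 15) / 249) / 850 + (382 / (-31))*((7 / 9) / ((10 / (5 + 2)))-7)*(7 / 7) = 521933717 / 6561150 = 79.55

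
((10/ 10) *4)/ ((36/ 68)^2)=1156/ 81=14.27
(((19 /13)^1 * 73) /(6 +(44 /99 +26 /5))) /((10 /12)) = 37449 /3406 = 11.00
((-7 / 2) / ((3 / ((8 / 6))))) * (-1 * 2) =28 / 9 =3.11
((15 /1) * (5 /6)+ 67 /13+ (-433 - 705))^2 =848498641 /676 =1255175.50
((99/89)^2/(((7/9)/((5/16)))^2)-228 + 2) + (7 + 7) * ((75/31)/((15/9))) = -632910631249/3080191744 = -205.48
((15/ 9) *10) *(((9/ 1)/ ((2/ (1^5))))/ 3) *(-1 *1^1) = -25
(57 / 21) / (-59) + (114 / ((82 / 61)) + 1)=1452155 / 16933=85.76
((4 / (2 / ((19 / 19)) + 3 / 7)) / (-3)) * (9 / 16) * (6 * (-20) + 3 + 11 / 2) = 4683 / 136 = 34.43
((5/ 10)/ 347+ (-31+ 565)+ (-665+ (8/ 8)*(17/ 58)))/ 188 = -0.70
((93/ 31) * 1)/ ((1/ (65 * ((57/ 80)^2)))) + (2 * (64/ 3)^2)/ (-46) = 20986297/ 264960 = 79.21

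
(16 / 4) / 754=2 / 377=0.01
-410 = -410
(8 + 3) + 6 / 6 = 12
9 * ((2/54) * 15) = 5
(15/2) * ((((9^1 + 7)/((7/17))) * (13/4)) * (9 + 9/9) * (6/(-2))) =-198900/7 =-28414.29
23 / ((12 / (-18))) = -69 / 2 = -34.50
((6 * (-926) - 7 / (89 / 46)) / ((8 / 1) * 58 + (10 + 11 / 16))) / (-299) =608992 / 15546965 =0.04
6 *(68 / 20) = 20.40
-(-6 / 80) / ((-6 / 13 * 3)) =-13 / 240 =-0.05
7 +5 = 12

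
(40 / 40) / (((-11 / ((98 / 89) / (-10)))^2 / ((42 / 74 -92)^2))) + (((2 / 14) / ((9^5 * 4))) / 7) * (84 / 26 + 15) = 0.84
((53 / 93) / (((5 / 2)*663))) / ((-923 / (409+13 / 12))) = -260813 / 1707337710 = -0.00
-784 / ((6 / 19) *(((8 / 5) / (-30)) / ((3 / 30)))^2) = -69825 / 8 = -8728.12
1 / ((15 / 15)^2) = 1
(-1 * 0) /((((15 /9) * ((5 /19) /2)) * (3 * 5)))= 0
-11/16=-0.69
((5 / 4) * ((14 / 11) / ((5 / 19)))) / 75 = 133 / 1650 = 0.08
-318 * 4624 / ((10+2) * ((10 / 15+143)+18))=-367608 / 485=-757.95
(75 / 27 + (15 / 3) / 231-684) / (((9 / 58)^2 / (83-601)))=117515715392 / 8019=14654659.61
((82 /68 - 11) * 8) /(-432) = 37 /204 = 0.18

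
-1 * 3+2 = -1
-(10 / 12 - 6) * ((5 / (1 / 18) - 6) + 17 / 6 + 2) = 16523 / 36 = 458.97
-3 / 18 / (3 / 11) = -11 / 18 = -0.61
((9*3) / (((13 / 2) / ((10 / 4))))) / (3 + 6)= 15 / 13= 1.15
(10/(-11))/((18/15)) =-25/33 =-0.76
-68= -68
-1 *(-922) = 922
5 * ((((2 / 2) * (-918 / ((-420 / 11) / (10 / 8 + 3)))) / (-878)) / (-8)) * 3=85833 / 393344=0.22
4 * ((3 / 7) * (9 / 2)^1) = 54 / 7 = 7.71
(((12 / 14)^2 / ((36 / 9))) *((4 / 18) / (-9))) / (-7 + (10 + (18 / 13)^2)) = -338 / 366471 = -0.00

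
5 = 5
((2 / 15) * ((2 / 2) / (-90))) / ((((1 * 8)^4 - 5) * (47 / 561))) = -187 / 43262325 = -0.00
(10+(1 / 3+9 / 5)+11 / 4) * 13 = 11609 / 60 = 193.48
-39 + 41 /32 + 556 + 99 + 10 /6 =59419 /96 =618.95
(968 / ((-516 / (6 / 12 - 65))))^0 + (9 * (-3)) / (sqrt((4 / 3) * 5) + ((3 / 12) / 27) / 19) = 28126763 / 28071359 - 75792672 * sqrt(15) / 28071359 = -9.46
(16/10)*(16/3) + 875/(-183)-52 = -44147/915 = -48.25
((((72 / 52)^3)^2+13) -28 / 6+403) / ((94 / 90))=90874784670 / 226860023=400.58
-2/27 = -0.07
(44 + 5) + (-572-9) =-532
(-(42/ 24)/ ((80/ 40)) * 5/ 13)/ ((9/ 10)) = -175/ 468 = -0.37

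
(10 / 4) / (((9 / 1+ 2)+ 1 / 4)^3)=0.00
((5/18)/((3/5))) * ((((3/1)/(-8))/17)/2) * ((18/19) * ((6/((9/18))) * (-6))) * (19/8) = 225/272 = 0.83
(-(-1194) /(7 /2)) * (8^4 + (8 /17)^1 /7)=1163987616 /833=1397344.08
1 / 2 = 0.50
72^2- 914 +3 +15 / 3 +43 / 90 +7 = 385693 / 90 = 4285.48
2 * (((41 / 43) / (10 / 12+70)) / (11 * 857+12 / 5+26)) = 164 / 57599145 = 0.00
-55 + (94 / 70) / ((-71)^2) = -9703878 / 176435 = -55.00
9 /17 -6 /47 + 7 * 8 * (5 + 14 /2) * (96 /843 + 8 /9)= 454153739 /673557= 674.26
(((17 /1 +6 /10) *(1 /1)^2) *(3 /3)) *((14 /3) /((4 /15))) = 308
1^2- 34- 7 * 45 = -348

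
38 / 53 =0.72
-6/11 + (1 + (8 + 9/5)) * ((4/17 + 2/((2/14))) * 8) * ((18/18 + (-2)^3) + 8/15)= -37185366/4675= -7954.09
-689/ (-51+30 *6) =-689/ 129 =-5.34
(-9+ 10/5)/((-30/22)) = 77/15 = 5.13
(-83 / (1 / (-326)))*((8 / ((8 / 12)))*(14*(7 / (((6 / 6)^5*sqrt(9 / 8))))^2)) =593977216 / 3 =197992405.33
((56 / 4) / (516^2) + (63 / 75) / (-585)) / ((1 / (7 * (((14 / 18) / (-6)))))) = 14663593 / 11681982000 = 0.00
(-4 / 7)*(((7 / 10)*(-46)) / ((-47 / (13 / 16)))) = -299 / 940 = -0.32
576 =576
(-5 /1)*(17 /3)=-28.33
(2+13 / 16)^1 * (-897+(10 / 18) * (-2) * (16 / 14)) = -2526.38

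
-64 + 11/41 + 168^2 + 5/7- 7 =8080193/287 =28153.98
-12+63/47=-501/47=-10.66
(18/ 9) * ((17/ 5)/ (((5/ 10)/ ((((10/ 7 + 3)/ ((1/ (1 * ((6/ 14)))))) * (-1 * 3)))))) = -18972/ 245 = -77.44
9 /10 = 0.90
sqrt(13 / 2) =sqrt(26) / 2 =2.55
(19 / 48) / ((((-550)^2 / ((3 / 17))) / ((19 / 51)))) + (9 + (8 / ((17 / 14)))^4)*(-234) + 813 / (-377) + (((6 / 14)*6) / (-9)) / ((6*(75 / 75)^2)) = -472546551136450891923 / 1066793687960000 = -442959.64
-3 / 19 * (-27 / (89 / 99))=8019 / 1691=4.74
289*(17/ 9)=4913/ 9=545.89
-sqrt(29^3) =-29 * sqrt(29) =-156.17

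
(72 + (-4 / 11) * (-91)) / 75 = 1156 / 825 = 1.40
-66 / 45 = -22 / 15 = -1.47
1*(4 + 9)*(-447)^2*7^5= 43656468219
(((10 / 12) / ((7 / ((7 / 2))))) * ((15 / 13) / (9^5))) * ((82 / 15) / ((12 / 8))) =205 / 6908733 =0.00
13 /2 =6.50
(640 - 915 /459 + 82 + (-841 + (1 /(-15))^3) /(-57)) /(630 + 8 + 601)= 343277681 /578856375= 0.59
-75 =-75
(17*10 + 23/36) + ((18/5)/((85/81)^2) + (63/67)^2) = 1020427156567/5837944500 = 174.79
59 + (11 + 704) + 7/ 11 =8521/ 11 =774.64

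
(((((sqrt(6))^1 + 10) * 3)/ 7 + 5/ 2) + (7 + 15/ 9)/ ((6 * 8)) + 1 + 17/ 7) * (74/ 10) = 111 * sqrt(6)/ 35 + 193843/ 2520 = 84.69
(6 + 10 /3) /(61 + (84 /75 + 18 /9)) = 100 /687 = 0.15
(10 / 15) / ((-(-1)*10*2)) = 1 / 30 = 0.03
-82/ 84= -41/ 42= -0.98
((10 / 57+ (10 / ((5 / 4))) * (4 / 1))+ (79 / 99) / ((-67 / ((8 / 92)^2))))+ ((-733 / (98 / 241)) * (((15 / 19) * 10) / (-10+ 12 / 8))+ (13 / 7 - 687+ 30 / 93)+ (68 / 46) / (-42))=1758665205115963 / 1721575071909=1021.54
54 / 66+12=141 / 11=12.82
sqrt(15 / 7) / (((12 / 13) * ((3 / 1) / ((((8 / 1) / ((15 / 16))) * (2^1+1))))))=416 * sqrt(105) / 315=13.53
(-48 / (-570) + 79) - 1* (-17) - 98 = -182 / 95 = -1.92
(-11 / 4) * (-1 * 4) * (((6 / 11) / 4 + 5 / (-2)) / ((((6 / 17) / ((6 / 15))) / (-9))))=265.20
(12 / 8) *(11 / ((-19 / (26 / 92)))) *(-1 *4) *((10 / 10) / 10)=429 / 4370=0.10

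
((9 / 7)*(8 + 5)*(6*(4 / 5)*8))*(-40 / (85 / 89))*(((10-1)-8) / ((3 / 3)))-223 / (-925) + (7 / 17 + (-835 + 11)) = -3049588018 / 110075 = -27704.64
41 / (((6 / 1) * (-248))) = -41 / 1488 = -0.03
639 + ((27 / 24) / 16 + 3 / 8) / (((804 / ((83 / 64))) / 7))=1402907423 / 2195456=639.01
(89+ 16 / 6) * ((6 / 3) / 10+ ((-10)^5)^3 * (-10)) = 916666666666666685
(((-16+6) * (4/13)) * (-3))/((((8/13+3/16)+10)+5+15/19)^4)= 2251674644643840/18488437662404352241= 0.00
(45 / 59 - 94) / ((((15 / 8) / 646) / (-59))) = 1895277.87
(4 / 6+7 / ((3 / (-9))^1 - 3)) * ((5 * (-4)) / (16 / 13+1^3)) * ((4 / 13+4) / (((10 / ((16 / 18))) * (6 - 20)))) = -0.35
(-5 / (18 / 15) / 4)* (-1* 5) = 125 / 24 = 5.21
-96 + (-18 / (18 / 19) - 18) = -133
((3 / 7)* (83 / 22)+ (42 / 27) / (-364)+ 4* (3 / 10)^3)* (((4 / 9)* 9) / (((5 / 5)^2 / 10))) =15500972 / 225225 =68.82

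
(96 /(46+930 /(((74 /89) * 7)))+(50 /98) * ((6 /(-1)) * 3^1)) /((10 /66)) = -751285062 /13058255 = -57.53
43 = 43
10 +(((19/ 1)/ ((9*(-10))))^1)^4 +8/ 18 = 685390321/ 65610000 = 10.45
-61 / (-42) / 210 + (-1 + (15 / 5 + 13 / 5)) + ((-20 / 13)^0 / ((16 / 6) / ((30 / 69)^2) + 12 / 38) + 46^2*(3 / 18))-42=2041492217 / 6473880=315.34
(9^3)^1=729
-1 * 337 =-337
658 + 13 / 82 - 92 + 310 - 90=64465 / 82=786.16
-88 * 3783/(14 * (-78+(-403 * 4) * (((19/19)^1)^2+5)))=2134/875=2.44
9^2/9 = 9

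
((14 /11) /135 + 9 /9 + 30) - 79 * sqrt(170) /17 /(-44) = 79 * sqrt(170) /748 + 46049 /1485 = 32.39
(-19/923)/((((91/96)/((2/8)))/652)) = -297312/83993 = -3.54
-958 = -958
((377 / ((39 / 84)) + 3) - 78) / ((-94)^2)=737 / 8836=0.08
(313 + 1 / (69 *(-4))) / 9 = 86387 / 2484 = 34.78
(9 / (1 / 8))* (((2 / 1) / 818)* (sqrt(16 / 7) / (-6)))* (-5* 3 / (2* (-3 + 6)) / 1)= 120* sqrt(7) / 2863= 0.11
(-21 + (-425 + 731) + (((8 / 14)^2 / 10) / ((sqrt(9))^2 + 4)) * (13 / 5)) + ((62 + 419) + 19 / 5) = 943013 / 1225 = 769.81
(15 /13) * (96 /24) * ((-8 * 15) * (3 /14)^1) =-10800 /91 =-118.68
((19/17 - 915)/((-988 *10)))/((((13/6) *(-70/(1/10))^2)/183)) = 533079/33434537500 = 0.00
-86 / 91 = -0.95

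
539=539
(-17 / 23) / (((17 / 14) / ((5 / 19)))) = -70 / 437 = -0.16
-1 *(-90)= 90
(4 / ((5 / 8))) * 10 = 64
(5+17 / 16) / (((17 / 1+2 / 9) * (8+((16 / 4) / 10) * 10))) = 291 / 9920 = 0.03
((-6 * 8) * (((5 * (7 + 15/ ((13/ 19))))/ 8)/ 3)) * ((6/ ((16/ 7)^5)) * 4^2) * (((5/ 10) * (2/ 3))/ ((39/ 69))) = -90841835/ 346112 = -262.46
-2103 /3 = -701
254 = 254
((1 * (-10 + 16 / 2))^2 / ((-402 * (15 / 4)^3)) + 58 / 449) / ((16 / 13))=255373807 / 2436723000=0.10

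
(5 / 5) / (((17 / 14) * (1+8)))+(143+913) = 161582 / 153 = 1056.09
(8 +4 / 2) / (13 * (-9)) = -10 / 117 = -0.09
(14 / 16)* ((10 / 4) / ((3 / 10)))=175 / 24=7.29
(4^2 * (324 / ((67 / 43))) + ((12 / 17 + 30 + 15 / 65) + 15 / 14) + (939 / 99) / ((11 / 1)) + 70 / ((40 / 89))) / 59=529101791963 / 8879402532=59.59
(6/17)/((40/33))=99/340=0.29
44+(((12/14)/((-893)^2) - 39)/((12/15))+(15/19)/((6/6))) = -88432867/22328572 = -3.96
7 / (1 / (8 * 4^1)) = 224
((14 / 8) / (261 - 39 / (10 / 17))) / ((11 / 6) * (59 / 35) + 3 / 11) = 1225 / 458371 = 0.00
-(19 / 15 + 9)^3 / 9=-120.24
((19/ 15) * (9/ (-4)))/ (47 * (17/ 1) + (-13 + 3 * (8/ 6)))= -57/ 15800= -0.00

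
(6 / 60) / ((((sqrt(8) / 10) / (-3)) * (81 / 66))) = -11 * sqrt(2) / 18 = -0.86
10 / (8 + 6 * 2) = 1 / 2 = 0.50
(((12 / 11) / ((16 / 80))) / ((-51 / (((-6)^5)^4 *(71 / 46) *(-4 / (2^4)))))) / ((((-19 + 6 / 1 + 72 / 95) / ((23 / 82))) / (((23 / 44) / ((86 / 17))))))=-88624709312370278400 / 248094649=-357221365594.11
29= 29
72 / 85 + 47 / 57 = 8099 / 4845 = 1.67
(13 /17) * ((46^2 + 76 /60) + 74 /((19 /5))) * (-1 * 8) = -63332984 /4845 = -13071.82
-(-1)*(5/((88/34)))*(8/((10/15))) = 23.18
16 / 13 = 1.23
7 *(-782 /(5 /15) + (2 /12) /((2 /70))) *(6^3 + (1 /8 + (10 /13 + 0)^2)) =-9599396429 /2704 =-3550072.64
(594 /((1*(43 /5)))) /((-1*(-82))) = 1485 /1763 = 0.84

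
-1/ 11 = -0.09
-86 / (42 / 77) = -473 / 3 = -157.67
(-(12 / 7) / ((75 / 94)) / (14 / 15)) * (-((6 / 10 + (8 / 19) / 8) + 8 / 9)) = 247784 / 69825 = 3.55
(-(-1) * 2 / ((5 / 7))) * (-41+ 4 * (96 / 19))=-1106 / 19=-58.21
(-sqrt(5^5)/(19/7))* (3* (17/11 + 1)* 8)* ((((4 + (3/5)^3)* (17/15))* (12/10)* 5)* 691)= -24924910.07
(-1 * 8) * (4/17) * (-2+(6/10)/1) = 224/85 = 2.64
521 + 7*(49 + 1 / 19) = 16423 / 19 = 864.37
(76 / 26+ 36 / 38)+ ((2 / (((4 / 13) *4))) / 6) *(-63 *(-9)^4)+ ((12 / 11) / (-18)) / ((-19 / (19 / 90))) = -656963246123 / 5868720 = -111943.19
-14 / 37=-0.38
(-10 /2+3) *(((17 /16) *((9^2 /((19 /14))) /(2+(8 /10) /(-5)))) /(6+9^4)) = -0.01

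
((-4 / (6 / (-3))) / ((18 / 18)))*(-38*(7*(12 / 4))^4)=-14780556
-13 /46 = -0.28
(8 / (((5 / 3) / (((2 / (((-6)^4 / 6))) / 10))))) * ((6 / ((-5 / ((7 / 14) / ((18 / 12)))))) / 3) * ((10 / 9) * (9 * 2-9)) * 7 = -28 / 675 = -0.04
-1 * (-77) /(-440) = -7 /40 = -0.18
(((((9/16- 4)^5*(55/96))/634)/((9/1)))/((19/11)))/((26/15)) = -1522435234375/94582024962048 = -0.02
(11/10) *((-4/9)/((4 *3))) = -11/270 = -0.04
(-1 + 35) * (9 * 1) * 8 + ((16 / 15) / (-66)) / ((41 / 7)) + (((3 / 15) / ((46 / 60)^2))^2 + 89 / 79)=1098901494859111 / 448670474505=2449.24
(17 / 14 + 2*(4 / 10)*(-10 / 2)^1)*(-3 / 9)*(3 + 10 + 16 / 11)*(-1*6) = -80.53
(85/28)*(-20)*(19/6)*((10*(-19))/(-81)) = -767125/1701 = -450.98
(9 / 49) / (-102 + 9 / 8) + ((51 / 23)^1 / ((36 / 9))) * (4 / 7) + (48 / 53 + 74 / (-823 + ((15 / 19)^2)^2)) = 139111271796220 / 123036290675683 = 1.13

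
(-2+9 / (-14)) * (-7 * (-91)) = -3367 / 2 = -1683.50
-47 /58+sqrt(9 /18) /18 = -47 /58+sqrt(2) /36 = -0.77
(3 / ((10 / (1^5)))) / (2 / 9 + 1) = 27 / 110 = 0.25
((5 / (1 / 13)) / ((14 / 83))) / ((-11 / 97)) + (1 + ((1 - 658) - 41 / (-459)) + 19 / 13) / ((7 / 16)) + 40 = -4460458381 / 918918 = -4854.03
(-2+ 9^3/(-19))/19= -767/361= -2.12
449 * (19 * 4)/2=17062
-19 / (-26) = 19 / 26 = 0.73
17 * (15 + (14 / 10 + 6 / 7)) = 293.37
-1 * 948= -948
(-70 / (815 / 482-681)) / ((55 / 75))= 506100 / 3601697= 0.14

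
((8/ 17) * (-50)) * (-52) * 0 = 0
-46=-46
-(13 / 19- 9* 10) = 1697 / 19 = 89.32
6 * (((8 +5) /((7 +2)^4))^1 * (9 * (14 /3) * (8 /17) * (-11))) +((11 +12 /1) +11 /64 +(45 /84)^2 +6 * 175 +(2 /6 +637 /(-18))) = 1035.82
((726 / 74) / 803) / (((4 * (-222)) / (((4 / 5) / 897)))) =-11 / 896434890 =-0.00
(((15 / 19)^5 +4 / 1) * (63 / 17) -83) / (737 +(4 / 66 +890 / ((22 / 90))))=-93124617828 / 6081400664059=-0.02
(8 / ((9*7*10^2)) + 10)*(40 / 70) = 63008 / 11025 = 5.72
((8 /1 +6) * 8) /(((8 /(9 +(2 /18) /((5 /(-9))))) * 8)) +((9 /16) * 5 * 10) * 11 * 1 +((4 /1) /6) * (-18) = 12511 /40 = 312.78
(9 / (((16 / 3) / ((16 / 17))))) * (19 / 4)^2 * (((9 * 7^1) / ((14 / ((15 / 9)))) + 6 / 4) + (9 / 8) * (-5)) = 263169 / 2176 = 120.94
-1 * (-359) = 359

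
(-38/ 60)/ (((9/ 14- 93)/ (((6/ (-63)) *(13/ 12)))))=-247/ 349110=-0.00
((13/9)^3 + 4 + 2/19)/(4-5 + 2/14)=-690235/83106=-8.31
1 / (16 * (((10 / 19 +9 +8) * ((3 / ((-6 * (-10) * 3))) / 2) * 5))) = 19 / 222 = 0.09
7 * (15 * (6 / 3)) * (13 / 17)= 2730 / 17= 160.59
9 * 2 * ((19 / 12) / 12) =19 / 8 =2.38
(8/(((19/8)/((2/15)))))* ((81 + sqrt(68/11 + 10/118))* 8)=7168* sqrt(53867)/184965 + 27648/95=300.03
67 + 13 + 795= 875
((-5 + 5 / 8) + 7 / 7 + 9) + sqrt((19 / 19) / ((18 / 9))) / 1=sqrt(2) / 2 + 45 / 8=6.33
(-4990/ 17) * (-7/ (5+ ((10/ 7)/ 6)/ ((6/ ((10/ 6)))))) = 405.58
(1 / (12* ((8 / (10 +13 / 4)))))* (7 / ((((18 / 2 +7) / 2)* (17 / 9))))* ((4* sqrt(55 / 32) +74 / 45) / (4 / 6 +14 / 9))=41181 / 870400 +10017* sqrt(110) / 696320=0.20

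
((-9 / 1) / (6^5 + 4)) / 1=-9 / 7780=-0.00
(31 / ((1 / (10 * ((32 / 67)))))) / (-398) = -4960 / 13333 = -0.37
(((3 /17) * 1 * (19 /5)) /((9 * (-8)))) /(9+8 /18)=-57 /57800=-0.00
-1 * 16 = -16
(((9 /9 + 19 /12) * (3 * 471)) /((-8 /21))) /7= -43803 /32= -1368.84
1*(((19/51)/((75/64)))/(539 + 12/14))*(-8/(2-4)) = 34048/14454675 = 0.00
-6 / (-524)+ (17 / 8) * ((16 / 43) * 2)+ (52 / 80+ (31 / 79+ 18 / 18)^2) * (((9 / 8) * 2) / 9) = 6299997989 / 2812444240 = 2.24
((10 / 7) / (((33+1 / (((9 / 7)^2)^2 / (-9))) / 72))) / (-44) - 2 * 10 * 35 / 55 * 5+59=-1965603 / 416878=-4.72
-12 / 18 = -2 / 3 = -0.67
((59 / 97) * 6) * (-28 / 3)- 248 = -27360 / 97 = -282.06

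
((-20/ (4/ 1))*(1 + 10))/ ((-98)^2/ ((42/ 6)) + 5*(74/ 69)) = -3795/ 95038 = -0.04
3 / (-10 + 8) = -3 / 2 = -1.50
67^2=4489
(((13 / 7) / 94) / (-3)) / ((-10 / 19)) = 247 / 19740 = 0.01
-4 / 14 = -2 / 7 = -0.29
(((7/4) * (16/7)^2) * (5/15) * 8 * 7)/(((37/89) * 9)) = 45568/999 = 45.61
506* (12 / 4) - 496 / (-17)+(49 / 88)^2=203723505 / 131648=1547.49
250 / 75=10 / 3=3.33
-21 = -21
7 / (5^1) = 7 / 5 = 1.40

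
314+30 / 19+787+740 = 35009 / 19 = 1842.58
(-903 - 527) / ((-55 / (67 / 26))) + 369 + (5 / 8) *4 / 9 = 436.28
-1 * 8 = -8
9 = 9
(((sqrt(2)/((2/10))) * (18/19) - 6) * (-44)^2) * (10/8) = -14520 + 217800 * sqrt(2)/19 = 1691.35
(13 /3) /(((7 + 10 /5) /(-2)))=-26 /27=-0.96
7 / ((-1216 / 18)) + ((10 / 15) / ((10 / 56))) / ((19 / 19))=33103 / 9120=3.63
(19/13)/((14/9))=171/182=0.94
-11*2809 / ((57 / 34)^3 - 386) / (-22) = -55202468 / 14986151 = -3.68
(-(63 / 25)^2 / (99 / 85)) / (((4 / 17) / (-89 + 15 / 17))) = 5615253 / 2750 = 2041.91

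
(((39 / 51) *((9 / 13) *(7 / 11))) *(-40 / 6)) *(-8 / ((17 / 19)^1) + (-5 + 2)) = 85260 / 3179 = 26.82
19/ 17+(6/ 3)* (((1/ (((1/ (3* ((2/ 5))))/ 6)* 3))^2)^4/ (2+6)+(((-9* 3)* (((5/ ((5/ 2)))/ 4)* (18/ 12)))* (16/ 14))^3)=-55836254729531/ 2277734375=-24513.94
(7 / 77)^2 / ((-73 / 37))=-37 / 8833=-0.00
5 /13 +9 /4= 137 /52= 2.63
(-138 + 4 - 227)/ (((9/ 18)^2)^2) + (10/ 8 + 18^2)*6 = -7649/ 2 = -3824.50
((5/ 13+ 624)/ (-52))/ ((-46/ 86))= 349031/ 15548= 22.45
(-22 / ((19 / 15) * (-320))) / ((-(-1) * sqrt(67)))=33 * sqrt(67) / 40736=0.01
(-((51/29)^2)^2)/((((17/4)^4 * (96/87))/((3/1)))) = -1944/24389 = -0.08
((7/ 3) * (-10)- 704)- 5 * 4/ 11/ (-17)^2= -6936638/ 9537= -727.34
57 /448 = 0.13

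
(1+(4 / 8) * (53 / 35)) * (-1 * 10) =-123 / 7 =-17.57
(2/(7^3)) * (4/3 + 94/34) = 418/17493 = 0.02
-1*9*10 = -90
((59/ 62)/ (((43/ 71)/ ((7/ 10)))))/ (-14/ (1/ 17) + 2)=-497/ 106640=-0.00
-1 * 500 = -500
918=918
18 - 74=-56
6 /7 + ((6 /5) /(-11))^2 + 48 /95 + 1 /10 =1186301 /804650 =1.47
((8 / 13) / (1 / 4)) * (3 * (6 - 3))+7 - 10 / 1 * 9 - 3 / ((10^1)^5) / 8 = -632800039 / 10400000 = -60.85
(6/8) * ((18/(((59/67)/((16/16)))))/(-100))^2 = 1090827/34810000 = 0.03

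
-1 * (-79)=79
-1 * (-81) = 81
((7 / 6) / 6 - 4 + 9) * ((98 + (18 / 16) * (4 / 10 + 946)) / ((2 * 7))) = 310607 / 720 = 431.40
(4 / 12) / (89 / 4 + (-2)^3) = 4 / 171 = 0.02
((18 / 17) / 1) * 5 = 90 / 17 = 5.29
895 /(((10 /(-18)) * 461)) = -3.49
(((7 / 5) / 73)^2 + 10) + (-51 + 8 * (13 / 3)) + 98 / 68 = -66474277 / 13588950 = -4.89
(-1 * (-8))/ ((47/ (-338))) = -2704/ 47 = -57.53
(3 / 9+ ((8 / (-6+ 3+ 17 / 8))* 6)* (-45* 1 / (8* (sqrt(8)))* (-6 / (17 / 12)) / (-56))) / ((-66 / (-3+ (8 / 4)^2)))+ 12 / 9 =263 / 198 - 810* sqrt(2) / 9163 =1.20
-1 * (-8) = 8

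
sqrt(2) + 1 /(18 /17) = 2.36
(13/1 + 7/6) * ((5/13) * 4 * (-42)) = -11900/13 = -915.38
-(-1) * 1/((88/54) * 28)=27/1232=0.02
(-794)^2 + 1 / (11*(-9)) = 62413163 / 99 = 630435.99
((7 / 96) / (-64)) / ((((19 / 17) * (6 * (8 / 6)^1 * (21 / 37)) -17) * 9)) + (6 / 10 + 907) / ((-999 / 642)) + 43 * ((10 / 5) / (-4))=-46405497120293 / 76733429760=-604.76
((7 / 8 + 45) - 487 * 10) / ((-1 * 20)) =38593 / 160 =241.21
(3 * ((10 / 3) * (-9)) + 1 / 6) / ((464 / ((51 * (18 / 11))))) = -7497 / 464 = -16.16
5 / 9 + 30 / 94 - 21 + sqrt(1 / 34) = -19.95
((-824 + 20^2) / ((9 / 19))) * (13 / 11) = -1057.86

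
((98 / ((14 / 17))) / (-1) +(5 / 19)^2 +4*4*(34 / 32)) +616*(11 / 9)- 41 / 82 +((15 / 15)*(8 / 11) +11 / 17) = 792058585 / 1215126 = 651.83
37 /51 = 0.73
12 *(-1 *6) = -72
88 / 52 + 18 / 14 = 271 / 91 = 2.98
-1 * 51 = -51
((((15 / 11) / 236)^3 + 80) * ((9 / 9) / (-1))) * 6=-4198801146765 / 8747502368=-480.00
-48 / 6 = -8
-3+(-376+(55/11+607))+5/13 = 3034/13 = 233.38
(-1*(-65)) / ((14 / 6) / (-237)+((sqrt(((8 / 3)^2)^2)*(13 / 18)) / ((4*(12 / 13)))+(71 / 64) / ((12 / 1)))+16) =319438080 / 85872569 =3.72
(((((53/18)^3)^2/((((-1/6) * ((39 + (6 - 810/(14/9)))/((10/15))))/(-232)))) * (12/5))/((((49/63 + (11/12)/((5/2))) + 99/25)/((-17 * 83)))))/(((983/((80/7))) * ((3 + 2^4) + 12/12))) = 7255547944300408/14799602094489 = 490.25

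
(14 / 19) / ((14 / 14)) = 14 / 19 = 0.74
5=5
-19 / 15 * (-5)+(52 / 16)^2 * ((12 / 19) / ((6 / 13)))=9479 / 456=20.79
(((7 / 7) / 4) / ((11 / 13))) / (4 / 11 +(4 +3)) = 13 / 324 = 0.04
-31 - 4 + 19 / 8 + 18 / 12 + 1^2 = -241 / 8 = -30.12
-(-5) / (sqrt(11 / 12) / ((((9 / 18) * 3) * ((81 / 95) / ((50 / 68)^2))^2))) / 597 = 8767700496 * sqrt(33) / 1543416015625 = 0.03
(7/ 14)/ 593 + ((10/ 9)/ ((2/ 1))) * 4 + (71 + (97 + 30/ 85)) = 30952381/ 181458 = 170.58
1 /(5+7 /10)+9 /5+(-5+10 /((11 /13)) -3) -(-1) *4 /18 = 56579 /9405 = 6.02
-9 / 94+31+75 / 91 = 271405 / 8554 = 31.73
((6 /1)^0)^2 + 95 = 96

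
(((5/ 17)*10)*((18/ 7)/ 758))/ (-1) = -450/ 45101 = -0.01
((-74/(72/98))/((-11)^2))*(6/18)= -1813/6534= -0.28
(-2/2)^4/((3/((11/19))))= 11/57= 0.19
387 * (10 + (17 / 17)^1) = 4257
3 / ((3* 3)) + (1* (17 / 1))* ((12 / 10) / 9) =13 / 5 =2.60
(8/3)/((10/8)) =32/15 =2.13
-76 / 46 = -38 / 23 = -1.65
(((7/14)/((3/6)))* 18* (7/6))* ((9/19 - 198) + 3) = -77616/19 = -4085.05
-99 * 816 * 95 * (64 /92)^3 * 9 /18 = -15717335040 /12167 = -1291800.36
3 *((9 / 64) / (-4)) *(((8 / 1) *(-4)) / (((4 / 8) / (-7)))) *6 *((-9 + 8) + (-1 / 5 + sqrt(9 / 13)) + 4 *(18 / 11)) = -1751.32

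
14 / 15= 0.93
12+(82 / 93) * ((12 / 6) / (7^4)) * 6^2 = 895140 / 74431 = 12.03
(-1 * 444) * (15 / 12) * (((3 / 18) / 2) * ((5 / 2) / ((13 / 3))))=-2775 / 104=-26.68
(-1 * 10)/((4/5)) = -25/2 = -12.50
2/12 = 1/6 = 0.17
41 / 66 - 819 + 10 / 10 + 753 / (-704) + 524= -621875 / 2112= -294.45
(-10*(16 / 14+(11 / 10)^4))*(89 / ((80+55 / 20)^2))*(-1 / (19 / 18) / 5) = 584688348 / 9107258125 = 0.06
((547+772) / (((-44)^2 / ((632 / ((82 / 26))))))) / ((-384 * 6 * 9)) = -1354613 / 205742592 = -0.01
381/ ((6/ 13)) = 1651/ 2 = 825.50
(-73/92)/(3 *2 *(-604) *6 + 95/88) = 1606/44007671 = 0.00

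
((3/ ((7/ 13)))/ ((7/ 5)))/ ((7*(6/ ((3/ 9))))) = 65/ 2058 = 0.03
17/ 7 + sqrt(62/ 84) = sqrt(1302)/ 42 + 17/ 7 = 3.29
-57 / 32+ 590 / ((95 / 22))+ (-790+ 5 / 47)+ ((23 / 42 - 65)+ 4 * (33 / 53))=-22804410397 / 31805088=-717.01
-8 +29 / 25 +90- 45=954 / 25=38.16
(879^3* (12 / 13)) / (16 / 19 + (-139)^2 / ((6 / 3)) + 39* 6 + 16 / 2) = 309693056184 / 4892251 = 63302.77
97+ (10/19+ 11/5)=9474/95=99.73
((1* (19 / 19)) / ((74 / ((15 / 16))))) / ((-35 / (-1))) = 3 / 8288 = 0.00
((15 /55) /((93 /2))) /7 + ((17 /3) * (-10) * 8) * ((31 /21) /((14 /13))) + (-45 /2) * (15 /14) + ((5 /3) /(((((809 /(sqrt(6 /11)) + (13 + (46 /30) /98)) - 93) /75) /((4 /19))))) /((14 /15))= -19026597797171885746619 /29475280983784989276 + 156086437500 * sqrt(66) /49001005751699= -645.48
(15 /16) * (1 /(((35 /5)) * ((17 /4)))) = 15 /476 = 0.03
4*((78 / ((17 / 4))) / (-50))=-624 / 425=-1.47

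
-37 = -37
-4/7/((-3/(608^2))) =1478656/21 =70412.19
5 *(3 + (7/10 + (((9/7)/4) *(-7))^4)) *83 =3115903/256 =12171.50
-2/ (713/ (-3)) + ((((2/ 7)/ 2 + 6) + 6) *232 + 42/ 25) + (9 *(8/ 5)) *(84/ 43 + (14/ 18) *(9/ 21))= 15300627296/ 5365325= 2851.76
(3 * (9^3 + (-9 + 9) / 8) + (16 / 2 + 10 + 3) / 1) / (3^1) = 736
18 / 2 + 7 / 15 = 142 / 15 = 9.47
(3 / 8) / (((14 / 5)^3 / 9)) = 3375 / 21952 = 0.15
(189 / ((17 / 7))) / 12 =441 / 68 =6.49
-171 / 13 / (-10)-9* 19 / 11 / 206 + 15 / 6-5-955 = -140847547 / 147290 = -956.26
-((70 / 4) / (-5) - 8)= 23 / 2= 11.50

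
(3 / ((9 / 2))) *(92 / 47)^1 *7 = 1288 / 141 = 9.13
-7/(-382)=7/382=0.02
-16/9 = -1.78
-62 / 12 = -31 / 6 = -5.17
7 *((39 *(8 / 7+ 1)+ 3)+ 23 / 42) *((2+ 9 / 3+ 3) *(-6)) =-29272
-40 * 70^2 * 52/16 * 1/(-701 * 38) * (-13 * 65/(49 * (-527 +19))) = 0.81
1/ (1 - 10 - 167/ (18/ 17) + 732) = 18/ 10175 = 0.00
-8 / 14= -4 / 7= -0.57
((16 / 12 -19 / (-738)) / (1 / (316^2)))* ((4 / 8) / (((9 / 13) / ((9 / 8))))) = 81376399 / 738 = 110266.12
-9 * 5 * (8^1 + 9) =-765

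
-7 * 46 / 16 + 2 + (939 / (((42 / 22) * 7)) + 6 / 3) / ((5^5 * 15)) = -333018547 / 18375000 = -18.12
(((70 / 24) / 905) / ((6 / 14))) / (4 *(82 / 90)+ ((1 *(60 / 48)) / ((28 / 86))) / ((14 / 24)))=12005 / 16325114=0.00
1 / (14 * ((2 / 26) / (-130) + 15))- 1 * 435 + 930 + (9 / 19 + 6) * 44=2629188986 / 3371417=779.85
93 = 93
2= 2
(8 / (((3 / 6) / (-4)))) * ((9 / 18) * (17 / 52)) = -136 / 13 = -10.46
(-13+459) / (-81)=-446 / 81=-5.51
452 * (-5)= -2260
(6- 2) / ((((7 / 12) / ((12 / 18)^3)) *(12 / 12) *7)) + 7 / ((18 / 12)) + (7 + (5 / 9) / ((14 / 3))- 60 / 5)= 0.08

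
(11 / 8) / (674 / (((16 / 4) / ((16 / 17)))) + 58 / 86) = 8041 / 931368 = 0.01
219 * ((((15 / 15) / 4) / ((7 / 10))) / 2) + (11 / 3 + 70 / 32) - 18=9059 / 336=26.96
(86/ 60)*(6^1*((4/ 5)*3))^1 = 516/ 25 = 20.64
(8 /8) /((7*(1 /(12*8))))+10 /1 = 166 /7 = 23.71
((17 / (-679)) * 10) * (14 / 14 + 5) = -1.50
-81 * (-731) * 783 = 46362213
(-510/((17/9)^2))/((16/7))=-8505/136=-62.54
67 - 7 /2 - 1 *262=-397 /2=-198.50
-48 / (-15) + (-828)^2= 3427936 / 5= 685587.20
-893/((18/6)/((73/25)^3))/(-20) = 347392181/937500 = 370.55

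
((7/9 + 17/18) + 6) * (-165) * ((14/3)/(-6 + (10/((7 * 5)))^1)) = 74921/72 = 1040.57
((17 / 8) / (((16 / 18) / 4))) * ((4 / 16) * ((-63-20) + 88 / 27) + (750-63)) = 1224731 / 192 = 6378.81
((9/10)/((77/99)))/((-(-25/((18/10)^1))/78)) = 28431/4375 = 6.50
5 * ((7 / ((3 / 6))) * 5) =350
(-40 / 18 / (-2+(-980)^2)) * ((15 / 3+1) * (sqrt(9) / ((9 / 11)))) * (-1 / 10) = 22 / 4321791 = 0.00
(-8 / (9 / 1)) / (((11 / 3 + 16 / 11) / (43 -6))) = -3256 / 507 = -6.42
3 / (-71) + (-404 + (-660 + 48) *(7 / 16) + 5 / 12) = -143003 / 213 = -671.38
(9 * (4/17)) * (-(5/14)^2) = -225/833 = -0.27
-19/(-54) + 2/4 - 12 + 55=1184/27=43.85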